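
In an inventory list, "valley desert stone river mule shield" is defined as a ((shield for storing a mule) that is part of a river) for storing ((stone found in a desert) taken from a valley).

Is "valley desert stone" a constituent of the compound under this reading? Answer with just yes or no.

The paraphrase groups the words so that "valley desert stone" is one unit: it corresponds to a single parenthesized sub-phrase.
The full structure is [[valley [desert stone]] [river [mule shield]]], in which [valley desert stone] is a constituent.

yes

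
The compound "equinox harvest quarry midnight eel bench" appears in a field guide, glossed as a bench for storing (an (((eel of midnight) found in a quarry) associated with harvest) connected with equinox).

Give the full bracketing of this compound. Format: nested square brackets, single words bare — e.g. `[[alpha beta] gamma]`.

[[equinox [harvest [quarry [midnight eel]]]] bench]

The outermost head in the paraphrase is "bench", modified by "equinox harvest quarry midnight eel".
Within "equinox harvest quarry midnight eel", the head is "eel" (specifically "harvest quarry midnight eel") and the modifier is "equinox".
Within "harvest quarry midnight eel", the head is "eel" (specifically "quarry midnight eel") and the modifier is "harvest".
Within "quarry midnight eel", the head is "eel" (specifically "midnight eel") and the modifier is "quarry".
Within "midnight eel", the head is "eel" and the modifier is "midnight".
Assembled: [[equinox [harvest [quarry [midnight eel]]]] bench].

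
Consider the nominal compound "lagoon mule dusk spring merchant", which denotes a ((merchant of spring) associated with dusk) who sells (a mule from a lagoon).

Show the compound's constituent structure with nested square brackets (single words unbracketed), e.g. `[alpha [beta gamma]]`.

[[lagoon mule] [dusk [spring merchant]]]

Overall it is a kind of merchant (specifically "dusk spring merchant"); the modifier is "lagoon mule".
"lagoon mule" → head "mule", modifier "lagoon".
"dusk spring merchant" → head "merchant" (specifically "spring merchant"), modifier "dusk".
"spring merchant" → head "merchant", modifier "spring".
Putting it together: [[lagoon mule] [dusk [spring merchant]]].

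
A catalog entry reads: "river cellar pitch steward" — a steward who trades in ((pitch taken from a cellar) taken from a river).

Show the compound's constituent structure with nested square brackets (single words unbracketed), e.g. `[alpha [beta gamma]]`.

Overall it is a kind of steward; the modifier is "river cellar pitch".
Within "river cellar pitch", the head is "pitch" (specifically "cellar pitch") and the modifier is "river".
Within "cellar pitch", the head is "pitch" and the modifier is "cellar".
Assembled: [[river [cellar pitch]] steward].

[[river [cellar pitch]] steward]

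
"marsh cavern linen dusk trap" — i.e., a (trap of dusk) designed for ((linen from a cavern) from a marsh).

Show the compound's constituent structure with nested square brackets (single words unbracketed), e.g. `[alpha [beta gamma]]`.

[[marsh [cavern linen]] [dusk trap]]

At the top level: head "trap" (specifically "dusk trap"); modifier "marsh cavern linen".
Inside "marsh cavern linen": head "linen" (specifically "cavern linen"), modifier "marsh".
Inside "cavern linen": head "linen", modifier "cavern".
Inside "dusk trap": head "trap", modifier "dusk".
Assembled: [[marsh [cavern linen]] [dusk trap]].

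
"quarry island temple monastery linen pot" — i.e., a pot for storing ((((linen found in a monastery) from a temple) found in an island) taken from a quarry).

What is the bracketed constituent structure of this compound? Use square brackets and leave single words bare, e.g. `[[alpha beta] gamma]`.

[[quarry [island [temple [monastery linen]]]] pot]

At the top level: head "pot"; modifier "quarry island temple monastery linen".
"quarry island temple monastery linen" → head "linen" (specifically "island temple monastery linen"), modifier "quarry".
"island temple monastery linen" → head "linen" (specifically "temple monastery linen"), modifier "island".
"temple monastery linen" → head "linen" (specifically "monastery linen"), modifier "temple".
"monastery linen" → head "linen", modifier "monastery".
So the structure is [[quarry [island [temple [monastery linen]]]] pot].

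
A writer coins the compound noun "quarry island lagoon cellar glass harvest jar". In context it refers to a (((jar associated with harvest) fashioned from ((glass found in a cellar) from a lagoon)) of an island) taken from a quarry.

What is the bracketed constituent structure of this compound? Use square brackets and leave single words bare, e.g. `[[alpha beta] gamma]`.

[quarry [island [[lagoon [cellar glass]] [harvest jar]]]]

Whole compound: head "jar" (specifically "island lagoon cellar glass harvest jar"), modifier "quarry".
Within "island lagoon cellar glass harvest jar", the head is "jar" (specifically "lagoon cellar glass harvest jar") and the modifier is "island".
Within "lagoon cellar glass harvest jar", the head is "jar" (specifically "harvest jar") and the modifier is "lagoon cellar glass".
Within "lagoon cellar glass", the head is "glass" (specifically "cellar glass") and the modifier is "lagoon".
Within "cellar glass", the head is "glass" and the modifier is "cellar".
Within "harvest jar", the head is "jar" and the modifier is "harvest".
Assembled: [quarry [island [[lagoon [cellar glass]] [harvest jar]]]].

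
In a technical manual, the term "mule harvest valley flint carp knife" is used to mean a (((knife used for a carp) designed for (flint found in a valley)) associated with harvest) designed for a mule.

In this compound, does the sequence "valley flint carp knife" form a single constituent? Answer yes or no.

The paraphrase groups the words so that "valley flint carp knife" is one unit: it corresponds to a single parenthesized sub-phrase.
The full structure is [mule [harvest [[valley flint] [carp knife]]]], in which [valley flint carp knife] is a constituent.

yes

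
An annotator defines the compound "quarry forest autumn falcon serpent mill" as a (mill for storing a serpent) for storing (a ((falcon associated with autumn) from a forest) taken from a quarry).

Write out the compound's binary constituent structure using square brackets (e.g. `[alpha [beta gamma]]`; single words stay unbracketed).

[[quarry [forest [autumn falcon]]] [serpent mill]]

The outermost head in the paraphrase is "mill" (specifically "serpent mill"), modified by "quarry forest autumn falcon".
Within "quarry forest autumn falcon", the head is "falcon" (specifically "forest autumn falcon") and the modifier is "quarry".
Within "forest autumn falcon", the head is "falcon" (specifically "autumn falcon") and the modifier is "forest".
Within "autumn falcon", the head is "falcon" and the modifier is "autumn".
Within "serpent mill", the head is "mill" and the modifier is "serpent".
Putting it together: [[quarry [forest [autumn falcon]]] [serpent mill]].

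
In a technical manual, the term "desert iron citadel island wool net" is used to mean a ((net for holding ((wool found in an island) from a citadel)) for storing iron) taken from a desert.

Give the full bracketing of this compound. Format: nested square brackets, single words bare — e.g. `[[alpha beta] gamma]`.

Overall it is a kind of net (specifically "iron citadel island wool net"); the modifier is "desert".
Inside "iron citadel island wool net": head "net" (specifically "citadel island wool net"), modifier "iron".
Inside "citadel island wool net": head "net", modifier "citadel island wool".
Inside "citadel island wool": head "wool" (specifically "island wool"), modifier "citadel".
Inside "island wool": head "wool", modifier "island".
So the structure is [desert [iron [[citadel [island wool]] net]]].

[desert [iron [[citadel [island wool]] net]]]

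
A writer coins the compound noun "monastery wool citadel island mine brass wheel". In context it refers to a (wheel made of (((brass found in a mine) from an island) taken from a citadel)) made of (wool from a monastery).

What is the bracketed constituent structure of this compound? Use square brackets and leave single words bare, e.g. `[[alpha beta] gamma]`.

[[monastery wool] [[citadel [island [mine brass]]] wheel]]

Whole compound: head "wheel" (specifically "citadel island mine brass wheel"), modifier "monastery wool".
Inside "monastery wool": head "wool", modifier "monastery".
Inside "citadel island mine brass wheel": head "wheel", modifier "citadel island mine brass".
Inside "citadel island mine brass": head "brass" (specifically "island mine brass"), modifier "citadel".
Inside "island mine brass": head "brass" (specifically "mine brass"), modifier "island".
Inside "mine brass": head "brass", modifier "mine".
So the structure is [[monastery wool] [[citadel [island [mine brass]]] wheel]].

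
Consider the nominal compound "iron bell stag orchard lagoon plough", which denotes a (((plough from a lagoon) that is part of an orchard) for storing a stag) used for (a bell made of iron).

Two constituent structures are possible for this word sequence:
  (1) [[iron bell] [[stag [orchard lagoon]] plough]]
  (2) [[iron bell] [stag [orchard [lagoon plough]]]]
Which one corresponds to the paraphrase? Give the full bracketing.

The paraphrase's head is the "plough" part ("stag orchard lagoon plough"); its modifier is "iron bell".
That top-level split, carried through the inner groups, gives [[iron bell] [stag [orchard [lagoon plough]]]].

[[iron bell] [stag [orchard [lagoon plough]]]]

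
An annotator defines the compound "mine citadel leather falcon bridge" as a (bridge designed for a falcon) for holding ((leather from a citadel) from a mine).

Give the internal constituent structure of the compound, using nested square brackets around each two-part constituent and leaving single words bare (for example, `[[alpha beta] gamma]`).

[[mine [citadel leather]] [falcon bridge]]

Overall it is a kind of bridge (specifically "falcon bridge"); the modifier is "mine citadel leather".
"mine citadel leather" → head "leather" (specifically "citadel leather"), modifier "mine".
"citadel leather" → head "leather", modifier "citadel".
"falcon bridge" → head "bridge", modifier "falcon".
Assembled: [[mine [citadel leather]] [falcon bridge]].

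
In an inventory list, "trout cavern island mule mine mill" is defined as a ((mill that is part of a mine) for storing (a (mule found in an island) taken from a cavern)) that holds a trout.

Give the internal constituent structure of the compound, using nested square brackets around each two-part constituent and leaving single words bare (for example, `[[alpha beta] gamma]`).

At the top level: head "mill" (specifically "cavern island mule mine mill"); modifier "trout".
Inside "cavern island mule mine mill": head "mill" (specifically "mine mill"), modifier "cavern island mule".
Inside "cavern island mule": head "mule" (specifically "island mule"), modifier "cavern".
Inside "island mule": head "mule", modifier "island".
Inside "mine mill": head "mill", modifier "mine".
Putting it together: [trout [[cavern [island mule]] [mine mill]]].

[trout [[cavern [island mule]] [mine mill]]]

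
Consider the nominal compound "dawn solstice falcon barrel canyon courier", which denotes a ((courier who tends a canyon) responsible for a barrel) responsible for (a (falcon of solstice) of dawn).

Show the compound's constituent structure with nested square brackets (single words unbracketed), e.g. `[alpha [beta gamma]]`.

Whole compound: head "courier" (specifically "barrel canyon courier"), modifier "dawn solstice falcon".
Inside "dawn solstice falcon": head "falcon" (specifically "solstice falcon"), modifier "dawn".
Inside "solstice falcon": head "falcon", modifier "solstice".
Inside "barrel canyon courier": head "courier" (specifically "canyon courier"), modifier "barrel".
Inside "canyon courier": head "courier", modifier "canyon".
Putting it together: [[dawn [solstice falcon]] [barrel [canyon courier]]].

[[dawn [solstice falcon]] [barrel [canyon courier]]]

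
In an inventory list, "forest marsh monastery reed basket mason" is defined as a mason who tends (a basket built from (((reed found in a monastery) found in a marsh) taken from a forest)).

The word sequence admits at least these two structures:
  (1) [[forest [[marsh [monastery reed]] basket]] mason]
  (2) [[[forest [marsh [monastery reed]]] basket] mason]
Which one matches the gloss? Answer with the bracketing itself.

[[[forest [marsh [monastery reed]]] basket] mason]

The paraphrase's head is the "mason" part ("mason"); its modifier is "forest marsh monastery reed basket".
That top-level split, carried through the inner groups, gives [[[forest [marsh [monastery reed]]] basket] mason].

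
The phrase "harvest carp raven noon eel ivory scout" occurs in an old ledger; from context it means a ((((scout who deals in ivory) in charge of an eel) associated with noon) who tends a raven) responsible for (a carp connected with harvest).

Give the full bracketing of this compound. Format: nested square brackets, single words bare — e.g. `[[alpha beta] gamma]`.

[[harvest carp] [raven [noon [eel [ivory scout]]]]]

Whole compound: head "scout" (specifically "raven noon eel ivory scout"), modifier "harvest carp".
Within "harvest carp", the head is "carp" and the modifier is "harvest".
Within "raven noon eel ivory scout", the head is "scout" (specifically "noon eel ivory scout") and the modifier is "raven".
Within "noon eel ivory scout", the head is "scout" (specifically "eel ivory scout") and the modifier is "noon".
Within "eel ivory scout", the head is "scout" (specifically "ivory scout") and the modifier is "eel".
Within "ivory scout", the head is "scout" and the modifier is "ivory".
Assembled: [[harvest carp] [raven [noon [eel [ivory scout]]]]].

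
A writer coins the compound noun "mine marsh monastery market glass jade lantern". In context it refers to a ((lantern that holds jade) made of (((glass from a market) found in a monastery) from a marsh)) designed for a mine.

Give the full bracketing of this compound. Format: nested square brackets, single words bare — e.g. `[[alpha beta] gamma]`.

Whole compound: head "lantern" (specifically "marsh monastery market glass jade lantern"), modifier "mine".
Within "marsh monastery market glass jade lantern", the head is "lantern" (specifically "jade lantern") and the modifier is "marsh monastery market glass".
Within "marsh monastery market glass", the head is "glass" (specifically "monastery market glass") and the modifier is "marsh".
Within "monastery market glass", the head is "glass" (specifically "market glass") and the modifier is "monastery".
Within "market glass", the head is "glass" and the modifier is "market".
Within "jade lantern", the head is "lantern" and the modifier is "jade".
Putting it together: [mine [[marsh [monastery [market glass]]] [jade lantern]]].

[mine [[marsh [monastery [market glass]]] [jade lantern]]]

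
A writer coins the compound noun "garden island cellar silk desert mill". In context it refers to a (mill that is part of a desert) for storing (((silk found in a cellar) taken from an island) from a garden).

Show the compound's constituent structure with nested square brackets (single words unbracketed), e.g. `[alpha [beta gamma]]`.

At the top level: head "mill" (specifically "desert mill"); modifier "garden island cellar silk".
"garden island cellar silk" → head "silk" (specifically "island cellar silk"), modifier "garden".
"island cellar silk" → head "silk" (specifically "cellar silk"), modifier "island".
"cellar silk" → head "silk", modifier "cellar".
"desert mill" → head "mill", modifier "desert".
Assembled: [[garden [island [cellar silk]]] [desert mill]].

[[garden [island [cellar silk]]] [desert mill]]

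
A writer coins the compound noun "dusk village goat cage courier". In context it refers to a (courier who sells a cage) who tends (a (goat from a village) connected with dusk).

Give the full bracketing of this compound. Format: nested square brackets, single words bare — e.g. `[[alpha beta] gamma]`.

Whole compound: head "courier" (specifically "cage courier"), modifier "dusk village goat".
Within "dusk village goat", the head is "goat" (specifically "village goat") and the modifier is "dusk".
Within "village goat", the head is "goat" and the modifier is "village".
Within "cage courier", the head is "courier" and the modifier is "cage".
Putting it together: [[dusk [village goat]] [cage courier]].

[[dusk [village goat]] [cage courier]]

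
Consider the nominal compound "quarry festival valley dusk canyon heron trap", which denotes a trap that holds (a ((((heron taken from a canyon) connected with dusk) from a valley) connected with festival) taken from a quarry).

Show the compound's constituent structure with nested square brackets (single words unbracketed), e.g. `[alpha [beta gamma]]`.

The outermost head in the paraphrase is "trap", modified by "quarry festival valley dusk canyon heron".
Within "quarry festival valley dusk canyon heron", the head is "heron" (specifically "festival valley dusk canyon heron") and the modifier is "quarry".
Within "festival valley dusk canyon heron", the head is "heron" (specifically "valley dusk canyon heron") and the modifier is "festival".
Within "valley dusk canyon heron", the head is "heron" (specifically "dusk canyon heron") and the modifier is "valley".
Within "dusk canyon heron", the head is "heron" (specifically "canyon heron") and the modifier is "dusk".
Within "canyon heron", the head is "heron" and the modifier is "canyon".
So the structure is [[quarry [festival [valley [dusk [canyon heron]]]]] trap].

[[quarry [festival [valley [dusk [canyon heron]]]]] trap]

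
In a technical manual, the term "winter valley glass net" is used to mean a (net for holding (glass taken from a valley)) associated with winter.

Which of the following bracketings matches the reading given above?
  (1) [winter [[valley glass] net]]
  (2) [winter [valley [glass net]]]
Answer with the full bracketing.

[winter [[valley glass] net]]

The paraphrase's head is the "net" part ("valley glass net"); its modifier is "winter".
That top-level split, carried through the inner groups, gives [winter [[valley glass] net]].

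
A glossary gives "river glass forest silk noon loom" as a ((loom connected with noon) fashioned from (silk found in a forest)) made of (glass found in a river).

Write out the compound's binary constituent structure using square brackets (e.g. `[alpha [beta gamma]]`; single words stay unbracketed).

[[river glass] [[forest silk] [noon loom]]]

At the top level: head "loom" (specifically "forest silk noon loom"); modifier "river glass".
Within "river glass", the head is "glass" and the modifier is "river".
Within "forest silk noon loom", the head is "loom" (specifically "noon loom") and the modifier is "forest silk".
Within "forest silk", the head is "silk" and the modifier is "forest".
Within "noon loom", the head is "loom" and the modifier is "noon".
So the structure is [[river glass] [[forest silk] [noon loom]]].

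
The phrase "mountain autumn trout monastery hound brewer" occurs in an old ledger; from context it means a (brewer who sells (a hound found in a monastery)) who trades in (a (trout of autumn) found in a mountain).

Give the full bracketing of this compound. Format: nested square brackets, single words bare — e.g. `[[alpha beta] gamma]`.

At the top level: head "brewer" (specifically "monastery hound brewer"); modifier "mountain autumn trout".
"mountain autumn trout" → head "trout" (specifically "autumn trout"), modifier "mountain".
"autumn trout" → head "trout", modifier "autumn".
"monastery hound brewer" → head "brewer", modifier "monastery hound".
"monastery hound" → head "hound", modifier "monastery".
So the structure is [[mountain [autumn trout]] [[monastery hound] brewer]].

[[mountain [autumn trout]] [[monastery hound] brewer]]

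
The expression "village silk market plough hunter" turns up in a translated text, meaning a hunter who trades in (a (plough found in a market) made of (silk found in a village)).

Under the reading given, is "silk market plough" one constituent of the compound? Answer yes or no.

no

The top-level split is [village silk market plough] [hunter]; the full structure is [[[village silk] [market plough]] hunter].
"silk market plough" straddles a constituent boundary, so it is not a single unit.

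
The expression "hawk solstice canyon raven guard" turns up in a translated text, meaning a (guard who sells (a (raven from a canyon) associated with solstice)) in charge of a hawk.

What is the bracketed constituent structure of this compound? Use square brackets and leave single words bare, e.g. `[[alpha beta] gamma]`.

Overall it is a kind of guard (specifically "solstice canyon raven guard"); the modifier is "hawk".
Inside "solstice canyon raven guard": head "guard", modifier "solstice canyon raven".
Inside "solstice canyon raven": head "raven" (specifically "canyon raven"), modifier "solstice".
Inside "canyon raven": head "raven", modifier "canyon".
Assembled: [hawk [[solstice [canyon raven]] guard]].

[hawk [[solstice [canyon raven]] guard]]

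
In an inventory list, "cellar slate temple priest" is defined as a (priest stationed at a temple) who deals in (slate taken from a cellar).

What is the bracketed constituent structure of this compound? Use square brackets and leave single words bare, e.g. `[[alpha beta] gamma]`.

Whole compound: head "priest" (specifically "temple priest"), modifier "cellar slate".
"cellar slate" → head "slate", modifier "cellar".
"temple priest" → head "priest", modifier "temple".
Assembled: [[cellar slate] [temple priest]].

[[cellar slate] [temple priest]]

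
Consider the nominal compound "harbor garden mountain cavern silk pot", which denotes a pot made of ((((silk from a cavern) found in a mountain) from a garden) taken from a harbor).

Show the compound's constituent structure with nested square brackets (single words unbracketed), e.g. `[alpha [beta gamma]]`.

Whole compound: head "pot", modifier "harbor garden mountain cavern silk".
"harbor garden mountain cavern silk" → head "silk" (specifically "garden mountain cavern silk"), modifier "harbor".
"garden mountain cavern silk" → head "silk" (specifically "mountain cavern silk"), modifier "garden".
"mountain cavern silk" → head "silk" (specifically "cavern silk"), modifier "mountain".
"cavern silk" → head "silk", modifier "cavern".
Assembled: [[harbor [garden [mountain [cavern silk]]]] pot].

[[harbor [garden [mountain [cavern silk]]]] pot]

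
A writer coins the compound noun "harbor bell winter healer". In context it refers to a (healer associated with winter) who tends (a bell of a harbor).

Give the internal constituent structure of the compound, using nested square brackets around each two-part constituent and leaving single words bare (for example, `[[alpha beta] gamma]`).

The outermost head in the paraphrase is "healer" (specifically "winter healer"), modified by "harbor bell".
"harbor bell" → head "bell", modifier "harbor".
"winter healer" → head "healer", modifier "winter".
Assembled: [[harbor bell] [winter healer]].

[[harbor bell] [winter healer]]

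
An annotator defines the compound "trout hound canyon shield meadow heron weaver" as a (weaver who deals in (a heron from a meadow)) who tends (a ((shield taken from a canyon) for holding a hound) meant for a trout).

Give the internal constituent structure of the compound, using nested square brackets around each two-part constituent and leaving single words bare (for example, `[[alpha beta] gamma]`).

Overall it is a kind of weaver (specifically "meadow heron weaver"); the modifier is "trout hound canyon shield".
Inside "trout hound canyon shield": head "shield" (specifically "hound canyon shield"), modifier "trout".
Inside "hound canyon shield": head "shield" (specifically "canyon shield"), modifier "hound".
Inside "canyon shield": head "shield", modifier "canyon".
Inside "meadow heron weaver": head "weaver", modifier "meadow heron".
Inside "meadow heron": head "heron", modifier "meadow".
So the structure is [[trout [hound [canyon shield]]] [[meadow heron] weaver]].

[[trout [hound [canyon shield]]] [[meadow heron] weaver]]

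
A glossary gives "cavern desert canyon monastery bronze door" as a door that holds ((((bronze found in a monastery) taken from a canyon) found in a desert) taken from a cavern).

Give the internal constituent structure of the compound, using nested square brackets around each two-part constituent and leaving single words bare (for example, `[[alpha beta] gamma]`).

Overall it is a kind of door; the modifier is "cavern desert canyon monastery bronze".
"cavern desert canyon monastery bronze" → head "bronze" (specifically "desert canyon monastery bronze"), modifier "cavern".
"desert canyon monastery bronze" → head "bronze" (specifically "canyon monastery bronze"), modifier "desert".
"canyon monastery bronze" → head "bronze" (specifically "monastery bronze"), modifier "canyon".
"monastery bronze" → head "bronze", modifier "monastery".
Assembled: [[cavern [desert [canyon [monastery bronze]]]] door].

[[cavern [desert [canyon [monastery bronze]]]] door]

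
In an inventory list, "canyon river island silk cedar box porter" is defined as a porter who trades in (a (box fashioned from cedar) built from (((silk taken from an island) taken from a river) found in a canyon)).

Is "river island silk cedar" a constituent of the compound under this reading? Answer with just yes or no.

The top-level split is [canyon river island silk cedar box] [porter]; the full structure is [[[canyon [river [island silk]]] [cedar box]] porter].
"river island silk cedar" straddles a constituent boundary, so it is not a single unit.

no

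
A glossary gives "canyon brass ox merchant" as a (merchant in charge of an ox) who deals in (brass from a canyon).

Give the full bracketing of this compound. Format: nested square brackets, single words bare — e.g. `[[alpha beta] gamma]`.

[[canyon brass] [ox merchant]]

At the top level: head "merchant" (specifically "ox merchant"); modifier "canyon brass".
"canyon brass" → head "brass", modifier "canyon".
"ox merchant" → head "merchant", modifier "ox".
Assembled: [[canyon brass] [ox merchant]].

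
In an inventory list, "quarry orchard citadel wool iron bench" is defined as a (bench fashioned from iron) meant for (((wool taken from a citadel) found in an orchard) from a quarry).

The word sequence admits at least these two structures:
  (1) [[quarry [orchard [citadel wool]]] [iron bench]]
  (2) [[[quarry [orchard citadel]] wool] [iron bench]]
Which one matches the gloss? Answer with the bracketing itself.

[[quarry [orchard [citadel wool]]] [iron bench]]

The paraphrase's head is the "bench" part ("iron bench"); its modifier is "quarry orchard citadel wool".
That top-level split, carried through the inner groups, gives [[quarry [orchard [citadel wool]]] [iron bench]].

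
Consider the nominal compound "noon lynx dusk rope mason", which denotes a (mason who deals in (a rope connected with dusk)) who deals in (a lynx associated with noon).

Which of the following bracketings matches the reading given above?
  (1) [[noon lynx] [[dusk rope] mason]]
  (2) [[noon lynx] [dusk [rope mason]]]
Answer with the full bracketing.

The paraphrase's head is the "mason" part ("dusk rope mason"); its modifier is "noon lynx".
That top-level split, carried through the inner groups, gives [[noon lynx] [[dusk rope] mason]].

[[noon lynx] [[dusk rope] mason]]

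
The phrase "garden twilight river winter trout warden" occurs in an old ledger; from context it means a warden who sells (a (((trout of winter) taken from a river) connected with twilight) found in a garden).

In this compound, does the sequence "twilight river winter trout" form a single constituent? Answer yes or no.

yes

The paraphrase groups the words so that "twilight river winter trout" is one unit: it corresponds to a single parenthesized sub-phrase.
The full structure is [[garden [twilight [river [winter trout]]]] warden], in which [twilight river winter trout] is a constituent.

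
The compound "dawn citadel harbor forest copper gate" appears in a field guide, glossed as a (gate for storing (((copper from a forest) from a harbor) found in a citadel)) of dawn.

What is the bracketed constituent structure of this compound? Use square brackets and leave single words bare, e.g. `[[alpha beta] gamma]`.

[dawn [[citadel [harbor [forest copper]]] gate]]

At the top level: head "gate" (specifically "citadel harbor forest copper gate"); modifier "dawn".
Within "citadel harbor forest copper gate", the head is "gate" and the modifier is "citadel harbor forest copper".
Within "citadel harbor forest copper", the head is "copper" (specifically "harbor forest copper") and the modifier is "citadel".
Within "harbor forest copper", the head is "copper" (specifically "forest copper") and the modifier is "harbor".
Within "forest copper", the head is "copper" and the modifier is "forest".
Assembled: [dawn [[citadel [harbor [forest copper]]] gate]].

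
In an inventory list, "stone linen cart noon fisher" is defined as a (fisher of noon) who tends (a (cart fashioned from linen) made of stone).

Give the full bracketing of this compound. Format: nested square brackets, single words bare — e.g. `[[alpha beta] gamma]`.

At the top level: head "fisher" (specifically "noon fisher"); modifier "stone linen cart".
"stone linen cart" → head "cart" (specifically "linen cart"), modifier "stone".
"linen cart" → head "cart", modifier "linen".
"noon fisher" → head "fisher", modifier "noon".
Putting it together: [[stone [linen cart]] [noon fisher]].

[[stone [linen cart]] [noon fisher]]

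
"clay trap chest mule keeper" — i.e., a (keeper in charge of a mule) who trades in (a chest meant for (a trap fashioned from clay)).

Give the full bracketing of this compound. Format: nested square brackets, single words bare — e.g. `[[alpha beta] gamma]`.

Whole compound: head "keeper" (specifically "mule keeper"), modifier "clay trap chest".
Inside "clay trap chest": head "chest", modifier "clay trap".
Inside "clay trap": head "trap", modifier "clay".
Inside "mule keeper": head "keeper", modifier "mule".
Assembled: [[[clay trap] chest] [mule keeper]].

[[[clay trap] chest] [mule keeper]]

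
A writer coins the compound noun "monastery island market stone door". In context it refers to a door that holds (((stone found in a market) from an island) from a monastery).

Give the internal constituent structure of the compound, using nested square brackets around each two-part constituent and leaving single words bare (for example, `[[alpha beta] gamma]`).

Whole compound: head "door", modifier "monastery island market stone".
Inside "monastery island market stone": head "stone" (specifically "island market stone"), modifier "monastery".
Inside "island market stone": head "stone" (specifically "market stone"), modifier "island".
Inside "market stone": head "stone", modifier "market".
Putting it together: [[monastery [island [market stone]]] door].

[[monastery [island [market stone]]] door]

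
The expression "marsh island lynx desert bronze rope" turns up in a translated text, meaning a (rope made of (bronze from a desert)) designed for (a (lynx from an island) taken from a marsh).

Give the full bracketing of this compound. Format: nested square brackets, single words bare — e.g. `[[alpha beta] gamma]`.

At the top level: head "rope" (specifically "desert bronze rope"); modifier "marsh island lynx".
Within "marsh island lynx", the head is "lynx" (specifically "island lynx") and the modifier is "marsh".
Within "island lynx", the head is "lynx" and the modifier is "island".
Within "desert bronze rope", the head is "rope" and the modifier is "desert bronze".
Within "desert bronze", the head is "bronze" and the modifier is "desert".
So the structure is [[marsh [island lynx]] [[desert bronze] rope]].

[[marsh [island lynx]] [[desert bronze] rope]]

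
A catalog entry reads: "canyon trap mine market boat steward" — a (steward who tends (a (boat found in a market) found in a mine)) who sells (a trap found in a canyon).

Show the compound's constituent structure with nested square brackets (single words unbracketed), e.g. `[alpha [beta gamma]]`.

At the top level: head "steward" (specifically "mine market boat steward"); modifier "canyon trap".
Inside "canyon trap": head "trap", modifier "canyon".
Inside "mine market boat steward": head "steward", modifier "mine market boat".
Inside "mine market boat": head "boat" (specifically "market boat"), modifier "mine".
Inside "market boat": head "boat", modifier "market".
Putting it together: [[canyon trap] [[mine [market boat]] steward]].

[[canyon trap] [[mine [market boat]] steward]]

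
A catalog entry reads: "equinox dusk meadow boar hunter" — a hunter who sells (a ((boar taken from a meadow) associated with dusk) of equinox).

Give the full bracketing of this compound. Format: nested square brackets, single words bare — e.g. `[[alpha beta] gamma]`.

At the top level: head "hunter"; modifier "equinox dusk meadow boar".
Inside "equinox dusk meadow boar": head "boar" (specifically "dusk meadow boar"), modifier "equinox".
Inside "dusk meadow boar": head "boar" (specifically "meadow boar"), modifier "dusk".
Inside "meadow boar": head "boar", modifier "meadow".
Assembled: [[equinox [dusk [meadow boar]]] hunter].

[[equinox [dusk [meadow boar]]] hunter]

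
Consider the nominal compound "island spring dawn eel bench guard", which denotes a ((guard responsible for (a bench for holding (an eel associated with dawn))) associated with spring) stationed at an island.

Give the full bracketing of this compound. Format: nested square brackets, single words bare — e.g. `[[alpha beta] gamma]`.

At the top level: head "guard" (specifically "spring dawn eel bench guard"); modifier "island".
Inside "spring dawn eel bench guard": head "guard" (specifically "dawn eel bench guard"), modifier "spring".
Inside "dawn eel bench guard": head "guard", modifier "dawn eel bench".
Inside "dawn eel bench": head "bench", modifier "dawn eel".
Inside "dawn eel": head "eel", modifier "dawn".
Assembled: [island [spring [[[dawn eel] bench] guard]]].

[island [spring [[[dawn eel] bench] guard]]]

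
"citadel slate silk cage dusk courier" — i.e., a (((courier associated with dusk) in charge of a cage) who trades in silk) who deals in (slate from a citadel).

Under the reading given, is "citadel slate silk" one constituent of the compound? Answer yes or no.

The top-level split is [citadel slate] [silk cage dusk courier]; the full structure is [[citadel slate] [silk [cage [dusk courier]]]].
"citadel slate silk" straddles a constituent boundary, so it is not a single unit.

no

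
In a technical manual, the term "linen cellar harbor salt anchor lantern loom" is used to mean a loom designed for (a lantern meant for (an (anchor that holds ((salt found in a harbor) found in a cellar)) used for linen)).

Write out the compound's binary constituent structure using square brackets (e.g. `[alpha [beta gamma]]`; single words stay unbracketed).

At the top level: head "loom"; modifier "linen cellar harbor salt anchor lantern".
Inside "linen cellar harbor salt anchor lantern": head "lantern", modifier "linen cellar harbor salt anchor".
Inside "linen cellar harbor salt anchor": head "anchor" (specifically "cellar harbor salt anchor"), modifier "linen".
Inside "cellar harbor salt anchor": head "anchor", modifier "cellar harbor salt".
Inside "cellar harbor salt": head "salt" (specifically "harbor salt"), modifier "cellar".
Inside "harbor salt": head "salt", modifier "harbor".
So the structure is [[[linen [[cellar [harbor salt]] anchor]] lantern] loom].

[[[linen [[cellar [harbor salt]] anchor]] lantern] loom]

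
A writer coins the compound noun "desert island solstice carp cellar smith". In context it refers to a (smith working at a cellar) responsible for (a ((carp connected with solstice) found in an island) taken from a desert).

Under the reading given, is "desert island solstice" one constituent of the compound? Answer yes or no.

The top-level split is [desert island solstice carp] [cellar smith]; the full structure is [[desert [island [solstice carp]]] [cellar smith]].
"desert island solstice" straddles a constituent boundary, so it is not a single unit.

no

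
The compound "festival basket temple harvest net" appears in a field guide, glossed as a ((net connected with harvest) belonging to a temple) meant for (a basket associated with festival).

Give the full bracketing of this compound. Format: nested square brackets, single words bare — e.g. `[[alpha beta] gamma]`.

The outermost head in the paraphrase is "net" (specifically "temple harvest net"), modified by "festival basket".
"festival basket" → head "basket", modifier "festival".
"temple harvest net" → head "net" (specifically "harvest net"), modifier "temple".
"harvest net" → head "net", modifier "harvest".
Assembled: [[festival basket] [temple [harvest net]]].

[[festival basket] [temple [harvest net]]]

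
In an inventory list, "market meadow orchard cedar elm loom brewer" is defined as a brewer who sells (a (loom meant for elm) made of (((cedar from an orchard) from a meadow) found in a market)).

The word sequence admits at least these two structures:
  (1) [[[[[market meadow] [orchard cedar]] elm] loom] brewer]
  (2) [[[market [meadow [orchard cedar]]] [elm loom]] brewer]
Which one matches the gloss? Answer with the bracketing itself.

[[[market [meadow [orchard cedar]]] [elm loom]] brewer]

The paraphrase's head is the "brewer" part ("brewer"); its modifier is "market meadow orchard cedar elm loom".
That top-level split, carried through the inner groups, gives [[[market [meadow [orchard cedar]]] [elm loom]] brewer].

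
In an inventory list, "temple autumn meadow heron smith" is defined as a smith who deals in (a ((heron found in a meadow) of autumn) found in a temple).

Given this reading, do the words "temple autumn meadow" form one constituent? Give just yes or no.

no

The top-level split is [temple autumn meadow heron] [smith]; the full structure is [[temple [autumn [meadow heron]]] smith].
"temple autumn meadow" straddles a constituent boundary, so it is not a single unit.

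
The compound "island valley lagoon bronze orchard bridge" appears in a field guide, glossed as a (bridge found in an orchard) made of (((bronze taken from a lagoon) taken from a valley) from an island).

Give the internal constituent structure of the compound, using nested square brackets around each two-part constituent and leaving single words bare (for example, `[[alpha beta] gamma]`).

[[island [valley [lagoon bronze]]] [orchard bridge]]

At the top level: head "bridge" (specifically "orchard bridge"); modifier "island valley lagoon bronze".
"island valley lagoon bronze" → head "bronze" (specifically "valley lagoon bronze"), modifier "island".
"valley lagoon bronze" → head "bronze" (specifically "lagoon bronze"), modifier "valley".
"lagoon bronze" → head "bronze", modifier "lagoon".
"orchard bridge" → head "bridge", modifier "orchard".
Putting it together: [[island [valley [lagoon bronze]]] [orchard bridge]].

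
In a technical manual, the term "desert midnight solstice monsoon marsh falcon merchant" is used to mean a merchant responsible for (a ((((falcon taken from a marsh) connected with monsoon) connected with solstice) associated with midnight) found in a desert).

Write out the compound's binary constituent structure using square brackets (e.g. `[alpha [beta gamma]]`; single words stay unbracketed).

[[desert [midnight [solstice [monsoon [marsh falcon]]]]] merchant]

Overall it is a kind of merchant; the modifier is "desert midnight solstice monsoon marsh falcon".
Within "desert midnight solstice monsoon marsh falcon", the head is "falcon" (specifically "midnight solstice monsoon marsh falcon") and the modifier is "desert".
Within "midnight solstice monsoon marsh falcon", the head is "falcon" (specifically "solstice monsoon marsh falcon") and the modifier is "midnight".
Within "solstice monsoon marsh falcon", the head is "falcon" (specifically "monsoon marsh falcon") and the modifier is "solstice".
Within "monsoon marsh falcon", the head is "falcon" (specifically "marsh falcon") and the modifier is "monsoon".
Within "marsh falcon", the head is "falcon" and the modifier is "marsh".
So the structure is [[desert [midnight [solstice [monsoon [marsh falcon]]]]] merchant].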